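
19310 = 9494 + 9816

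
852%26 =20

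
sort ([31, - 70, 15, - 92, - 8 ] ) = [ - 92 , - 70, - 8,15, 31 ]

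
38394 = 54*711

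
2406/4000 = 1203/2000  =  0.60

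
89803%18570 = 15523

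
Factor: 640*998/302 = 2^7*5^1*151^(-1 )*499^1 = 319360/151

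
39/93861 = 13/31287  =  0.00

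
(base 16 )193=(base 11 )337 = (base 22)I7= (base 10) 403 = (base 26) FD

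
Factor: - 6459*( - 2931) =3^2*977^1*2153^1=18931329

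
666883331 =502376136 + 164507195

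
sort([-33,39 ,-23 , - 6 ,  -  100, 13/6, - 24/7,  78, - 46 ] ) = [ - 100, - 46, - 33 , - 23, - 6,  -  24/7,13/6, 39, 78]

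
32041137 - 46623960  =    -  14582823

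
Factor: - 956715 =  - 3^1*5^1*63781^1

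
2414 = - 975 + 3389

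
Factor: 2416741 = 2416741^1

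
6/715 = 6/715  =  0.01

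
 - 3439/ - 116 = 29 + 75/116= 29.65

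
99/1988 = 99/1988 = 0.05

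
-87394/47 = - 87394/47 = - 1859.45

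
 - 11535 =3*( - 3845) 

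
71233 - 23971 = 47262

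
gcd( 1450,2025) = 25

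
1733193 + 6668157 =8401350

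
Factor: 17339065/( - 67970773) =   -  5^1*13^(-1)*17^1*23^( - 1 ) * 59^( - 1 )*3853^( - 1)*203989^1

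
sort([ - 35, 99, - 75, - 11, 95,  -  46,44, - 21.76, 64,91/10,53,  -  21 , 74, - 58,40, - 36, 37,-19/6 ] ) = [-75, - 58, - 46, - 36, - 35, - 21.76, - 21, - 11 , - 19/6,91/10,37,40,44, 53,64,74, 95,99]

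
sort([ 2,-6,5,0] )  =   [ - 6, 0,2,5]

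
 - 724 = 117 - 841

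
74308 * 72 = 5350176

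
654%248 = 158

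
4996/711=4996/711=7.03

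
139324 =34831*4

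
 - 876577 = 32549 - 909126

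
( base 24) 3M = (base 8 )136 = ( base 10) 94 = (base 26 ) 3g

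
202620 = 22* 9210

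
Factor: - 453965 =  - 5^1*90793^1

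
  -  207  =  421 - 628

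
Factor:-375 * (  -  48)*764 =2^6*3^2*5^3 * 191^1 = 13752000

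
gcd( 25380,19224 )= 108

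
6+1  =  7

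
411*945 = 388395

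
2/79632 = 1/39816 = 0.00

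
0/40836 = 0=0.00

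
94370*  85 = 8021450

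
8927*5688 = 50776776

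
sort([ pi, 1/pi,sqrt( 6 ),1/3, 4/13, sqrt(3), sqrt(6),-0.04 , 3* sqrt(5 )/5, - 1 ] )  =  [- 1  , - 0.04, 4/13 , 1/pi,1/3, 3*sqrt( 5 )/5,sqrt( 3),sqrt(6 ), sqrt(6 ), pi ]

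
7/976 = 7/976=0.01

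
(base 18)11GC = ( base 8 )14470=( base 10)6456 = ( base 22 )d7a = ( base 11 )493a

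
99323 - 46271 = 53052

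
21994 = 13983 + 8011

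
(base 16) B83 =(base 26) 499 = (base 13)1459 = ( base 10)2947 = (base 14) 1107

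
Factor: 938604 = 2^2*3^1 *17^1*43^1*107^1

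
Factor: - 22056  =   - 2^3*3^1 * 919^1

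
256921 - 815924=-559003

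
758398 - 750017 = 8381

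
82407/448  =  82407/448 = 183.94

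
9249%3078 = 15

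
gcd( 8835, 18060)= 15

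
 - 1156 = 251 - 1407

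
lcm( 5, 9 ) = 45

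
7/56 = 1/8 = 0.12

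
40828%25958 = 14870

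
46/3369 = 46/3369 = 0.01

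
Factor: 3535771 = 3535771^1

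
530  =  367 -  - 163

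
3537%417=201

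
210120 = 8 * 26265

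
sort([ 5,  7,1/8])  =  [ 1/8,5, 7]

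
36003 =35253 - -750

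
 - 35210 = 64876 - 100086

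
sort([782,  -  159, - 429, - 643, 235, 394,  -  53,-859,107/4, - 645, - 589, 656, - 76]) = [ - 859,-645, - 643,-589,  -  429, - 159,-76,  -  53,  107/4, 235,  394,656,782]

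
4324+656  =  4980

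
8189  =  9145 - 956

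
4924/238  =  2462/119 = 20.69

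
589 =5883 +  - 5294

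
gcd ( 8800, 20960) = 160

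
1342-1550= - 208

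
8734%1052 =318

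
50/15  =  3 + 1/3  =  3.33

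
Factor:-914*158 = - 144412 = -2^2*79^1*457^1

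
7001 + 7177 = 14178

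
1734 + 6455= 8189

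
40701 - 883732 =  - 843031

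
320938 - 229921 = 91017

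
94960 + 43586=138546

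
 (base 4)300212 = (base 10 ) 3110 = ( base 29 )3k7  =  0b110000100110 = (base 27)475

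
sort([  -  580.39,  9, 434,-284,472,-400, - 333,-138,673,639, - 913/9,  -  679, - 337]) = [-679,-580.39,-400,-337, - 333, - 284, - 138, - 913/9, 9 , 434,472, 639, 673]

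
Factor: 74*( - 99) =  - 7326 = - 2^1 * 3^2* 11^1 * 37^1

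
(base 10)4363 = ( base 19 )c1c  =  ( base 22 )907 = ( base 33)407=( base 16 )110B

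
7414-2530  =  4884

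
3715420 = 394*9430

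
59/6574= 59/6574 = 0.01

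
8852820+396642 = 9249462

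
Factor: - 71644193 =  - 19^1*31^1 * 121637^1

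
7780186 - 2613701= 5166485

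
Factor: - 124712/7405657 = -2^3*17^1* 131^1*1057951^(  -  1) = -17816/1057951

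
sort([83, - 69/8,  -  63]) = [ - 63,  -  69/8, 83 ]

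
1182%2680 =1182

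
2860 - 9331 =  - 6471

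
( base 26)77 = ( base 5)1224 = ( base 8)275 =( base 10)189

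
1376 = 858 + 518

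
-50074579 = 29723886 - 79798465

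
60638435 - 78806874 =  - 18168439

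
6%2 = 0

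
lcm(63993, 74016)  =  6143328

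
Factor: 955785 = 3^1 *5^1*63719^1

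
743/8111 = 743/8111 = 0.09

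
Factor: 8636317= 19^1*454543^1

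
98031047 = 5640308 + 92390739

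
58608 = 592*99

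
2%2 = 0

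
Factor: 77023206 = 2^1 *3^2*13^1*101^1*3259^1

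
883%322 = 239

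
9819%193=169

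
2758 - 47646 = - 44888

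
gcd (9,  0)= 9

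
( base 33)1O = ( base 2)111001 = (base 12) 49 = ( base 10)57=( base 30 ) 1R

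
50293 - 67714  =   -17421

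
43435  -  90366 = -46931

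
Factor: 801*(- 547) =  - 438147 = - 3^2*89^1*547^1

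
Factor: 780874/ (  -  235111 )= - 2^1*235111^( - 1 )*390437^1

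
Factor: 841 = 29^2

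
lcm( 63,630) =630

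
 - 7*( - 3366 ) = 23562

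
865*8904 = 7701960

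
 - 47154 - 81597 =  - 128751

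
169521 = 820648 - 651127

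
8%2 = 0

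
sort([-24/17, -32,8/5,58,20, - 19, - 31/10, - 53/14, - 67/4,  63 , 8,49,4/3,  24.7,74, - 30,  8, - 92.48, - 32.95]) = [ - 92.48,  -  32.95, - 32,- 30 , - 19, - 67/4, - 53/14,-31/10, - 24/17, 4/3,8/5,8, 8,20, 24.7,49,58,  63,  74 ] 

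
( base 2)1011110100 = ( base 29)Q2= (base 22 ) 1C8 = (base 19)21F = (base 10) 756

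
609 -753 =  - 144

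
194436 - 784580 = -590144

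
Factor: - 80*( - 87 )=2^4*3^1*5^1*29^1  =  6960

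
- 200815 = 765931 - 966746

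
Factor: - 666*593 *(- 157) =2^1*3^2*37^1*157^1*593^1= 62005266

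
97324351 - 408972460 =  -  311648109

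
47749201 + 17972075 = 65721276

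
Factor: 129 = 3^1*43^1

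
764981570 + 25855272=790836842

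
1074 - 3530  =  -2456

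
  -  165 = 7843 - 8008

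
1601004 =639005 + 961999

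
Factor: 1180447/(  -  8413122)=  - 2^(-1)*3^(-1) * 43^ ( - 1)*32609^ ( - 1 )*1180447^1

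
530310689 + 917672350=1447983039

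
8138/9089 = 8138/9089 = 0.90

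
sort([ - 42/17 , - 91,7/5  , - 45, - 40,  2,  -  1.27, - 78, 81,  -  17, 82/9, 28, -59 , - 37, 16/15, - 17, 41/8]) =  [ - 91, - 78 , - 59 , - 45,  -  40, - 37 , - 17,-17, - 42/17, - 1.27,16/15, 7/5,2, 41/8, 82/9, 28, 81]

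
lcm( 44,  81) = 3564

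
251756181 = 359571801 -107815620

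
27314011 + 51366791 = 78680802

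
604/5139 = 604/5139= 0.12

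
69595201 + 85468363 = 155063564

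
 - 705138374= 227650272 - 932788646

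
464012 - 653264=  - 189252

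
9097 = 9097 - 0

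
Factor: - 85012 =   -  2^2 * 53^1*401^1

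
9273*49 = 454377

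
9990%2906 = 1272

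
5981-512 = 5469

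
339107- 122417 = 216690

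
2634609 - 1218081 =1416528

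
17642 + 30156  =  47798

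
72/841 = 72/841  =  0.09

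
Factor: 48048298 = 2^1*587^1*40927^1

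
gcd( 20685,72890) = 985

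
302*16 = 4832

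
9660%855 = 255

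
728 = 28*26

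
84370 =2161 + 82209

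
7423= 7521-98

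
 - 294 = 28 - 322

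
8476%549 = 241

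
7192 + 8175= 15367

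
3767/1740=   3767/1740=2.16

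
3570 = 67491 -63921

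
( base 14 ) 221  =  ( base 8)645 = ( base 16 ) 1a5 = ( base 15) 1D1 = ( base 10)421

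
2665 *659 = 1756235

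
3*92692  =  278076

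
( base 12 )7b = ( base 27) 3e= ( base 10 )95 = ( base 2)1011111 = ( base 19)50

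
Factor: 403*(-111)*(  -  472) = 2^3 * 3^1*13^1 * 31^1 * 37^1 * 59^1 = 21113976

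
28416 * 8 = 227328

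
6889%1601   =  485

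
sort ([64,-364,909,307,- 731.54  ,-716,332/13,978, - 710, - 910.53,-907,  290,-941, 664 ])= [-941,  -  910.53, - 907,  -  731.54,-716,- 710,-364,332/13,64,290,307,664 , 909, 978 ]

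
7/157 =7/157 =0.04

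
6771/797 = 6771/797 = 8.50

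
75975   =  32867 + 43108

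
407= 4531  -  4124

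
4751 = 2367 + 2384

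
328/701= 328/701 = 0.47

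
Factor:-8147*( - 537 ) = 3^1*179^1 * 8147^1 = 4374939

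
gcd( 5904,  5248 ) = 656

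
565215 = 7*80745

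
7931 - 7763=168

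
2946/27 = 109 + 1/9 = 109.11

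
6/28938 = 1/4823= 0.00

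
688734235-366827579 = 321906656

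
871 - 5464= - 4593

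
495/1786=495/1786 = 0.28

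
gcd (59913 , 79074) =9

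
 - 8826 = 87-8913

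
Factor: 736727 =127^1*5801^1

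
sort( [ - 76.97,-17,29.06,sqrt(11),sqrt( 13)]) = [ - 76.97, - 17, sqrt( 11),sqrt( 13) , 29.06]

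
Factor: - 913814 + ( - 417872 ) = -2^1 * 665843^1 = - 1331686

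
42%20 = 2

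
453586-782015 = -328429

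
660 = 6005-5345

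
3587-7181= -3594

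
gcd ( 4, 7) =1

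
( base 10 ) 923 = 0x39B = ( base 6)4135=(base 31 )to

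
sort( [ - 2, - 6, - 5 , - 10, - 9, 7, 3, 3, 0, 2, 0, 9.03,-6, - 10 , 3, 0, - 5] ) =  [ - 10,- 10,- 9, - 6, - 6, - 5, - 5, - 2, 0, 0, 0,2, 3, 3, 3, 7, 9.03]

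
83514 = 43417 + 40097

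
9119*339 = 3091341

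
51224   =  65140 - 13916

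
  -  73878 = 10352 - 84230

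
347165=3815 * 91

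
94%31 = 1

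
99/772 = 99/772=0.13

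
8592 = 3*2864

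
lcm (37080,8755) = 630360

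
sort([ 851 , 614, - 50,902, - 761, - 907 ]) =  [ - 907, - 761, - 50, 614, 851,  902] 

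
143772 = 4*35943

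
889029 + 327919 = 1216948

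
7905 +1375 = 9280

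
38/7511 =38/7511= 0.01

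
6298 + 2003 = 8301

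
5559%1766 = 261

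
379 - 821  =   -442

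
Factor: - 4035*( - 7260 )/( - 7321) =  - 29294100/7321 = -  2^2 * 3^2*5^2*11^2*269^1*7321^( - 1) 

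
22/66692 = 11/33346 = 0.00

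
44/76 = 11/19 = 0.58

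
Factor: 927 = 3^2*103^1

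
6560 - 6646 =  - 86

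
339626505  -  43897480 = 295729025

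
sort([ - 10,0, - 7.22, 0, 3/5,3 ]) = [ - 10, - 7.22,0, 0,3/5,3] 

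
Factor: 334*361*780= 94047720 = 2^3*3^1*5^1*13^1*19^2*167^1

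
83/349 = 83/349 = 0.24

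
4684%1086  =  340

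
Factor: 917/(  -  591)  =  -3^(-1)*7^1* 131^1*197^(-1)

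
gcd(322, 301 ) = 7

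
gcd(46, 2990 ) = 46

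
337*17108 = 5765396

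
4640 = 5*928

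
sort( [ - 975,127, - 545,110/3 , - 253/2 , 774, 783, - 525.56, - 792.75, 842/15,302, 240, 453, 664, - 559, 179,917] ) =[ - 975, - 792.75 , - 559, - 545, - 525.56, - 253/2,110/3, 842/15, 127,179,240, 302,  453, 664,774, 783,917]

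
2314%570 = 34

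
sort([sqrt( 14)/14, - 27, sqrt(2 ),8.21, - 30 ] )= [ - 30,-27,sqrt(14 )/14,sqrt ( 2),8.21]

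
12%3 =0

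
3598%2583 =1015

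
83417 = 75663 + 7754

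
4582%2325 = 2257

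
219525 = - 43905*( - 5 ) 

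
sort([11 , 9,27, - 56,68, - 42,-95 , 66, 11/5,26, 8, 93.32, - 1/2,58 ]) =[ - 95, - 56, - 42,-1/2,11/5 , 8  ,  9, 11 , 26,27 , 58,66,68,93.32 ]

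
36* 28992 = 1043712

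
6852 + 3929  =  10781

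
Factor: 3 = 3^1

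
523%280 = 243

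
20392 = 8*2549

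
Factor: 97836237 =3^2*97^1*112069^1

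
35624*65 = 2315560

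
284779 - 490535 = -205756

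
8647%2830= 157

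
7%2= 1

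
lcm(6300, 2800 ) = 25200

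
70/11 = 70/11= 6.36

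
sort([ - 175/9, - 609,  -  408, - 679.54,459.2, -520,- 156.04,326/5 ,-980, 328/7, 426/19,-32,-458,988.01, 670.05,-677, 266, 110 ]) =[- 980, - 679.54,- 677, - 609,- 520,-458, - 408, - 156.04,-32 ,-175/9,426/19, 328/7,326/5, 110,266, 459.2, 670.05, 988.01 ] 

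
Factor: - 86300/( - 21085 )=2^2 * 5^1*863^1*4217^( - 1) = 17260/4217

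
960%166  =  130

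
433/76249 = 433/76249 = 0.01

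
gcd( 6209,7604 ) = 1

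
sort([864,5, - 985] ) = [-985,5, 864] 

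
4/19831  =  4/19831= 0.00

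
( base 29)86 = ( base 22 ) AI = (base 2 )11101110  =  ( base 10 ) 238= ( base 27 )8M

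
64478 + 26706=91184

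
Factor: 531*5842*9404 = 29172167208 =2^3*3^2*23^1*59^1 * 127^1*2351^1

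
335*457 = 153095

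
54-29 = 25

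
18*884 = 15912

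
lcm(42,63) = 126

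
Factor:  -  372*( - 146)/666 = 9052/111 = 2^2*3^(-1)*31^1*37^( - 1)*73^1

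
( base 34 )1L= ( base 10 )55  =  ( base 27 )21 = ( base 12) 47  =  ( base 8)67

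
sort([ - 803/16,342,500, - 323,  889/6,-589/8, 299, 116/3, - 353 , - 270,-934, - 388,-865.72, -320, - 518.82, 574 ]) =[ - 934 , - 865.72, - 518.82 ,-388, - 353, - 323, -320,-270,  -  589/8,-803/16,  116/3,  889/6, 299,342,500, 574]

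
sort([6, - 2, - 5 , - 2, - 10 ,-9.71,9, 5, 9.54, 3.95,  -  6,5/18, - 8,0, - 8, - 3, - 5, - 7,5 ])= [ - 10, -9.71, - 8, - 8, - 7, - 6,-5, - 5, - 3, - 2, - 2, 0,5/18, 3.95, 5, 5, 6,9, 9.54 ] 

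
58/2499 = 58/2499= 0.02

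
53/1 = 53=53.00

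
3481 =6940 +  - 3459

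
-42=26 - 68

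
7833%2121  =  1470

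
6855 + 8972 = 15827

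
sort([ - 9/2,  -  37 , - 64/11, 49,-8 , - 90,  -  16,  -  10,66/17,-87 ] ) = [ - 90,- 87, - 37, -16, - 10 , - 8 , - 64/11, - 9/2,  66/17, 49]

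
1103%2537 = 1103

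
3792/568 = 6 + 48/71 =6.68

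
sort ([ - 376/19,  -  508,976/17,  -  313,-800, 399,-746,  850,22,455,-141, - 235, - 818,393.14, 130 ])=[-818, - 800,-746,-508, - 313 , - 235, - 141, - 376/19,22 , 976/17, 130, 393.14, 399,455,850]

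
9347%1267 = 478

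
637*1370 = 872690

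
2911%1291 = 329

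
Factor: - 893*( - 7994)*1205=8602063610 = 2^1 * 5^1*7^1 * 19^1*47^1*241^1*571^1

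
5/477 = 5/477  =  0.01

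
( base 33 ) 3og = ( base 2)111111101011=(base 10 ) 4075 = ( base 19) B59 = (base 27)5FP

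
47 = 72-25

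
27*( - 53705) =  - 1450035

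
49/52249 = 49/52249 = 0.00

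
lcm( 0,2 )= 0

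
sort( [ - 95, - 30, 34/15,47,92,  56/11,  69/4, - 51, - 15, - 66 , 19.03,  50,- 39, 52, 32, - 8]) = [ - 95,-66, - 51, - 39, - 30, - 15, - 8,  34/15, 56/11, 69/4, 19.03,32,  47, 50, 52, 92]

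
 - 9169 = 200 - 9369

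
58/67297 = 58/67297 = 0.00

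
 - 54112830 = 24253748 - 78366578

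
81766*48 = 3924768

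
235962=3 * 78654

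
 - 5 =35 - 40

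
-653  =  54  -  707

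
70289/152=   462 + 65/152 = 462.43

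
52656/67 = 52656/67 = 785.91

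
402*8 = 3216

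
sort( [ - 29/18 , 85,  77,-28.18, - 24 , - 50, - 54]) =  [  -  54, - 50,-28.18 , - 24, - 29/18,77, 85 ] 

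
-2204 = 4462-6666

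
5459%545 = 9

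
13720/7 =1960 = 1960.00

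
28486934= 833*34198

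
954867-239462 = 715405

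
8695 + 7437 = 16132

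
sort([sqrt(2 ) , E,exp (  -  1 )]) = [ exp( - 1), sqrt(2 ), E] 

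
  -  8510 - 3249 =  - 11759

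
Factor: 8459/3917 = 11^1*769^1*3917^( - 1)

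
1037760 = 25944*40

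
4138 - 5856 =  - 1718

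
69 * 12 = 828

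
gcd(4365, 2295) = 45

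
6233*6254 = 38981182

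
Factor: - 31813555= -5^1 * 6362711^1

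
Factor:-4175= - 5^2*167^1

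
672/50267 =96/7181 = 0.01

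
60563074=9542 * 6347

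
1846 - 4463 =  - 2617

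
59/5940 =59/5940 = 0.01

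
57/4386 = 19/1462 = 0.01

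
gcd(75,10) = 5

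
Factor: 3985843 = 3985843^1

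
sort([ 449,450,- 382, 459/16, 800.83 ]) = [ - 382, 459/16,449, 450,800.83]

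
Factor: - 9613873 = - 59^1*162947^1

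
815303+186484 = 1001787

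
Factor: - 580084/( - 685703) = 2^2 * 463^(-1 )*1481^( - 1)*145021^1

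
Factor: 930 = 2^1 * 3^1 * 5^1 * 31^1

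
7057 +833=7890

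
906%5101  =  906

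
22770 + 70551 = 93321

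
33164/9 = 33164/9 = 3684.89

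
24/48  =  1/2 = 0.50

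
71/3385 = 71/3385 = 0.02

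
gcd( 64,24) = 8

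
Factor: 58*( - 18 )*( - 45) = 46980 = 2^2*3^4*5^1*29^1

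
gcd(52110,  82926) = 18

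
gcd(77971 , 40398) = 1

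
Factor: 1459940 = 2^2*5^1*72997^1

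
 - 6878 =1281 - 8159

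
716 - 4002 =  - 3286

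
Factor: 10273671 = 3^2*409^1*2791^1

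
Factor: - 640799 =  - 59^1*10861^1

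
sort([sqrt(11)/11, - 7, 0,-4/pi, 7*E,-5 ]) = [-7, - 5,-4/pi, 0,sqrt(11)/11, 7*E] 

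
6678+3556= 10234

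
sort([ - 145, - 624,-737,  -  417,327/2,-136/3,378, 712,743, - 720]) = [  -  737, - 720, - 624, - 417 ,-145, - 136/3 , 327/2,378, 712, 743]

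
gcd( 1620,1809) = 27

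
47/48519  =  47/48519  =  0.00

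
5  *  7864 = 39320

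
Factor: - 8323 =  - 7^1*29^1*41^1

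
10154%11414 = 10154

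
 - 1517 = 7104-8621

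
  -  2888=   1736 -4624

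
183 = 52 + 131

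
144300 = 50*2886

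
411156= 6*68526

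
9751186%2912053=1015027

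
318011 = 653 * 487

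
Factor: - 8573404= - 2^2*7^1*306193^1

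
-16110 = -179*90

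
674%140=114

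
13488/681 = 19 + 183/227 = 19.81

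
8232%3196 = 1840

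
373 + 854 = 1227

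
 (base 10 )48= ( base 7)66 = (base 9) 53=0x30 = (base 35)1D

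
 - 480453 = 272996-753449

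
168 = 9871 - 9703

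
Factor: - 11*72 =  - 792 = -2^3 * 3^2*11^1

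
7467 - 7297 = 170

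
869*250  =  217250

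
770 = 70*11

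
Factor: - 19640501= -47^1*417883^1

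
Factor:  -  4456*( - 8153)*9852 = 2^5*3^1*31^1*263^1 * 557^1 * 821^1 = 357920874336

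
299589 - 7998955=-7699366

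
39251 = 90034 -50783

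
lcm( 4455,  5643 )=84645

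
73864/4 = 18466 = 18466.00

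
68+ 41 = 109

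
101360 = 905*112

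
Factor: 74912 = 2^5*2341^1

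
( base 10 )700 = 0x2bc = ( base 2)1010111100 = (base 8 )1274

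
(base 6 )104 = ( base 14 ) 2c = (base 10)40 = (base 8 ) 50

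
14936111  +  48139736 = 63075847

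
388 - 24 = 364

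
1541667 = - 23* (-67029) 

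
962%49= 31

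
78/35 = 2 + 8/35 = 2.23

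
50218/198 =253 + 62/99 = 253.63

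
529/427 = 1  +  102/427= 1.24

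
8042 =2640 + 5402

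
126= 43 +83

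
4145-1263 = 2882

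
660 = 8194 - 7534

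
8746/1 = 8746 = 8746.00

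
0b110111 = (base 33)1M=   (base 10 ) 55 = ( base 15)3A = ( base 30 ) 1p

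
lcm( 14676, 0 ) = 0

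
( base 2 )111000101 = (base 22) kd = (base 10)453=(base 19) 14G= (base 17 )19b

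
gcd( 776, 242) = 2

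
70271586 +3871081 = 74142667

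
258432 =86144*3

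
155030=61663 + 93367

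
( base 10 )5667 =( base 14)20CB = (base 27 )7KO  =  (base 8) 13043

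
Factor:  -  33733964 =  - 2^2 * 11^1*67^1*11443^1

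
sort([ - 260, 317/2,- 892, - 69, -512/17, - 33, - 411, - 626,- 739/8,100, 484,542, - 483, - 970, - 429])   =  [ - 970 ,-892, - 626, - 483, - 429, - 411, - 260, - 739/8, - 69, - 33, - 512/17, 100, 317/2  ,  484,542 ] 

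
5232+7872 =13104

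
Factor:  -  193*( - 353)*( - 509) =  - 34677661 = -193^1*353^1 * 509^1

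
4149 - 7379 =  - 3230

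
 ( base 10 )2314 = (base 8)4412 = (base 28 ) 2qi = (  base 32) 28a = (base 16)90A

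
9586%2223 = 694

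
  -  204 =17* ( - 12)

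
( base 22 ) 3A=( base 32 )2C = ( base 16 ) 4C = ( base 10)76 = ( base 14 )56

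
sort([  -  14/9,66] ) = [ - 14/9, 66] 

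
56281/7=56281/7 =8040.14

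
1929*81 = 156249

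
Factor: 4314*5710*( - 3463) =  - 2^2*3^1*5^1*571^1*719^1*3463^1= - 85303871220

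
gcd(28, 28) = 28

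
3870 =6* 645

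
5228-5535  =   - 307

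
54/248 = 27/124 = 0.22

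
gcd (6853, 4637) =1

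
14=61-47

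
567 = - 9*(-63)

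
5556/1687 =5556/1687 = 3.29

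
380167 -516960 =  - 136793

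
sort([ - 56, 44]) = [-56,44]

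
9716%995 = 761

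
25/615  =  5/123 = 0.04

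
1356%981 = 375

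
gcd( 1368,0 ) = 1368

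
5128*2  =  10256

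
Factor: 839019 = 3^1 *149^1*1877^1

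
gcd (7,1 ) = 1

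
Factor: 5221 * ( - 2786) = - 2^1*7^1*23^1*199^1*227^1 = - 14545706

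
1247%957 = 290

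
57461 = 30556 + 26905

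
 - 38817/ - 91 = 38817/91 = 426.56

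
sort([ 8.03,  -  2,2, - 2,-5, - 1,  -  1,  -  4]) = [  -  5, - 4,  -  2, - 2, - 1, - 1, 2, 8.03]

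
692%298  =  96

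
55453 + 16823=72276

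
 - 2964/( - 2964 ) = 1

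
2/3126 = 1/1563 = 0.00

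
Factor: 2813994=2^1*3^3 * 31^1*41^2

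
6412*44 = 282128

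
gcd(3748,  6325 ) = 1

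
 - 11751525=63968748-75720273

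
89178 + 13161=102339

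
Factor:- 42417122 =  - 2^1*11^1*739^1 * 2609^1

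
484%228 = 28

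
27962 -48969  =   - 21007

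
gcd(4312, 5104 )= 88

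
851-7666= - 6815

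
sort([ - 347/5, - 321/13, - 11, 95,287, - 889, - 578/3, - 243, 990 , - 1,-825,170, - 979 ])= [ - 979, - 889, - 825, - 243, - 578/3, - 347/5, - 321/13, - 11, - 1,95,170,287, 990] 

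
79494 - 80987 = -1493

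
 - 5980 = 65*( - 92)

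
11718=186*63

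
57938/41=1413 + 5/41 = 1413.12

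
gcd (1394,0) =1394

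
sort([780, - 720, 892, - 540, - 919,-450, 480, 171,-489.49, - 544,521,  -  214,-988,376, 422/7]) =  [ - 988, -919,-720, - 544, - 540, - 489.49,- 450, - 214, 422/7, 171,376, 480, 521, 780, 892] 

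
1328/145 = 9 + 23/145 = 9.16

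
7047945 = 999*7055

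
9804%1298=718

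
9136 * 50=456800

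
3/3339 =1/1113=0.00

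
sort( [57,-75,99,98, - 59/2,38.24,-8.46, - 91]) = [ - 91,-75, - 59/2 ,-8.46  ,  38.24, 57, 98, 99]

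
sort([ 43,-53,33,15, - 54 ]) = [ - 54,-53  ,  15,33,43]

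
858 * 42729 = 36661482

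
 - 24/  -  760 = 3/95  =  0.03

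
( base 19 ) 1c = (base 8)37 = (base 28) 13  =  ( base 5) 111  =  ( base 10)31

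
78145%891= 628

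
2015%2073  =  2015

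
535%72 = 31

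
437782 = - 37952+475734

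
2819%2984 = 2819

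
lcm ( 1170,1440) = 18720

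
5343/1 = 5343  =  5343.00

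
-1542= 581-2123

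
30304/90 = 15152/45 = 336.71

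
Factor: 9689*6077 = 58880053 = 59^1*103^1*9689^1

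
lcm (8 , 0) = 0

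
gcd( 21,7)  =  7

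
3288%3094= 194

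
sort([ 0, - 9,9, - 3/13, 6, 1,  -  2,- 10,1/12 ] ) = [ - 10, - 9,-2, - 3/13,0, 1/12,  1, 6,9]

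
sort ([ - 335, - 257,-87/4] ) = [ - 335, - 257,-87/4 ] 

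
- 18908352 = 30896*( - 612)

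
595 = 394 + 201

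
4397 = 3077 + 1320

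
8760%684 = 552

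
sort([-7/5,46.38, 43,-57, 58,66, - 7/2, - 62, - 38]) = [-62,  -  57, - 38,-7/2, - 7/5, 43, 46.38, 58,66 ]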